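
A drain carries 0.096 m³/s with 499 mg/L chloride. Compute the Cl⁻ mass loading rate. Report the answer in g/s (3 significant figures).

Mass flux = Q·C = 0.096 m³/s × 499 g/m³ = 47.9 g/s.

47.9 g/s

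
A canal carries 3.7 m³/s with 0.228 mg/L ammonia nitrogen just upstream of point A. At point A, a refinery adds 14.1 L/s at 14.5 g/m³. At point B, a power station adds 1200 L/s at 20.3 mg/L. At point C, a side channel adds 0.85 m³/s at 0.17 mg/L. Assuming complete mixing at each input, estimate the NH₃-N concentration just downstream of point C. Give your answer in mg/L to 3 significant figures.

14.1 L/s = 0.0141 m³/s.
After input A: C = (3.7·0.228 + 0.0141·14.5) / 3.714 = 0.2822 mg/L.
1200 L/s = 1.2 m³/s.
After input B: C = (3.714·0.2822 + 1.2·20.3) / 4.914 = 5.17 mg/L.
After input C: C = (4.914·5.17 + 0.85·0.17) / 5.764 = 4.433 mg/L.

4.43 mg/L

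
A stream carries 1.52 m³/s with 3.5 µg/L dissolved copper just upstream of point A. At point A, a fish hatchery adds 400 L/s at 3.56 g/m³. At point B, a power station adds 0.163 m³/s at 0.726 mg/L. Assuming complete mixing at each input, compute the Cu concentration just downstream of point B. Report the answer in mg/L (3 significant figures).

0.743 mg/L

3.5 µg/L = 0.0035 mg/L.
400 L/s = 0.4 m³/s.
After input A: C = (1.52·0.0035 + 0.4·3.56) / 1.92 = 0.7444 mg/L.
After input B: C = (1.92·0.7444 + 0.163·0.726) / 2.083 = 0.743 mg/L.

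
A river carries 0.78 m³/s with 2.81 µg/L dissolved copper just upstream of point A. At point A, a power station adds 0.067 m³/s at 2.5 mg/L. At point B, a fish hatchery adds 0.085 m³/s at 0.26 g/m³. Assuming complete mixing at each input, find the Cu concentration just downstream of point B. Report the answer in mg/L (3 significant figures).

0.206 mg/L

2.81 µg/L = 0.00281 mg/L.
After input A: C = (0.78·0.00281 + 0.067·2.5) / 0.847 = 0.2003 mg/L.
After input B: C = (0.847·0.2003 + 0.085·0.26) / 0.932 = 0.2058 mg/L.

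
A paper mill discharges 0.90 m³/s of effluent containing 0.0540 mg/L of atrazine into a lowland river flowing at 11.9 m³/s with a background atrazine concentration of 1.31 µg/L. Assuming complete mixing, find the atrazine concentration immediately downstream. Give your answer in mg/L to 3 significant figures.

1.31 µg/L = 0.00131 mg/L.
Conservation of mass across the mixing zone: C = (0.9·0.054 + 11.9·0.00131) / (0.9 + 11.9) = 0.06419/12.8 = 0.005015 mg/L.

0.00501 mg/L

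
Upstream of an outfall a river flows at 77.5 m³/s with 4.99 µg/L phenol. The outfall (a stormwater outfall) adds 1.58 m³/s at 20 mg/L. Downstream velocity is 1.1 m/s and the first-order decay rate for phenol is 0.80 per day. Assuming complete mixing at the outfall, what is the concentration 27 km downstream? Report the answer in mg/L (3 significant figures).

4.99 µg/L = 0.00499 mg/L.
After complete mixing, C₀ = (1.58·20 + 77.5·0.00499) / 79.08 = 0.4045 mg/L.
Travel time t = 2.7e+04 m / 1.1 m/s = 2.455e+04 s = 0.2841 d.
C = 0.4045·exp(−0.80·0.2841) = 0.4045·0.7967 = 0.3223 mg/L.

0.322 mg/L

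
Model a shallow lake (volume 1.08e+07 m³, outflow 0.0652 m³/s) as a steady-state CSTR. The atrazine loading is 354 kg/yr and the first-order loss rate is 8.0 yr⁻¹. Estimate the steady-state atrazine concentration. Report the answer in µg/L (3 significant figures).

4.00 µg/L

Outflow Q = 0.0652 m³/s × 3.156e+07 s/yr = 2.058e+06 m³/yr.
Steady-state CSTR mass balance: W = Q·C + k·V·C, so C = W/(Q + kV).
Q + kV = 2.058e+06 + 8.0·1.08e+07 = 8.846e+07 m³/yr.
C = 354/8.846e+07 = 4.002e-06 kg/m³ = 0.004002 mg/L = 4.002 µg/L.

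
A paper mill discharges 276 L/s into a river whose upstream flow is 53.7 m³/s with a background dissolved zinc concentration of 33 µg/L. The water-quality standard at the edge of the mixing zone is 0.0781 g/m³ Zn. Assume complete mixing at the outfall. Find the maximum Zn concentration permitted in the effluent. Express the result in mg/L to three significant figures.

8.85 mg/L

276 L/s = 0.276 m³/s.
33 µg/L = 0.033 mg/L.
Mass balance: 0.0781·53.98 = 0.276·Cₑ + 53.7·0.033.
Cₑ = (4.216 − 1.772) / 0.276 = 8.853 mg/L.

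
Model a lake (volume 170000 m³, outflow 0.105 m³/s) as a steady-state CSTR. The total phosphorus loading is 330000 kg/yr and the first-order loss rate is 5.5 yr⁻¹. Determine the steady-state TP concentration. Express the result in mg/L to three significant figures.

77.7 mg/L

Outflow Q = 0.105 m³/s × 3.156e+07 s/yr = 3.314e+06 m³/yr.
Steady-state CSTR mass balance: W = Q·C + k·V·C, so C = W/(Q + kV).
Q + kV = 3.314e+06 + 5.5·170000 = 4.249e+06 m³/yr.
C = 330000/4.249e+06 = 0.07767 kg/m³ = 77.67 mg/L.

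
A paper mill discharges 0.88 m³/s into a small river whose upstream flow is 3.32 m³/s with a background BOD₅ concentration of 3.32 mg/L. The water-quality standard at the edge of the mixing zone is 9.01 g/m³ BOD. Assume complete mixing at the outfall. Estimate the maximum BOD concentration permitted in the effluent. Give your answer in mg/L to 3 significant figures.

30.5 mg/L

Mass balance: 9.01·4.2 = 0.88·Cₑ + 3.32·3.32.
Cₑ = (37.84 − 11.02) / 0.88 = 30.48 mg/L.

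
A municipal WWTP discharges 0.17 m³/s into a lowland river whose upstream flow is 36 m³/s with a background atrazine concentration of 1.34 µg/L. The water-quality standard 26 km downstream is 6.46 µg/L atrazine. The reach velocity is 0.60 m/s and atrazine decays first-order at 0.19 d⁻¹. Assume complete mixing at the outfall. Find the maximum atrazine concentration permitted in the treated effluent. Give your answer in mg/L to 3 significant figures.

1.23 mg/L

1.34 µg/L = 0.00134 mg/L.
6.46 µg/L = 0.00646 mg/L.
Travel time to the compliance point: t = 2.6e+04/0.60 = 4.333e+04 s = 0.5015 d; decay factor exp(−0.19·0.5015) = 0.9091.
So the concentration just after mixing may be at most 0.00646/0.9091 = 0.007106 mg/L.
Mass balance: 0.007106·36.17 = 0.17·Cₑ + 36·0.00134.
Cₑ = (0.257 − 0.04824) / 0.17 = 1.228 mg/L.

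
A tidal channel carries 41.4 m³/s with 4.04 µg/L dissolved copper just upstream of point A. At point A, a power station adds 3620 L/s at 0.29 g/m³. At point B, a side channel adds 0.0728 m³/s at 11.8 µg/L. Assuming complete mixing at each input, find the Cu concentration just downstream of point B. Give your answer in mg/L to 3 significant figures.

4.04 µg/L = 0.00404 mg/L.
3620 L/s = 3.62 m³/s.
After input A: C = (41.4·0.00404 + 3.62·0.29) / 45.02 = 0.02703 mg/L.
11.8 µg/L = 0.0118 mg/L.
After input B: C = (45.02·0.02703 + 0.0728·0.0118) / 45.09 = 0.02701 mg/L.

0.0270 mg/L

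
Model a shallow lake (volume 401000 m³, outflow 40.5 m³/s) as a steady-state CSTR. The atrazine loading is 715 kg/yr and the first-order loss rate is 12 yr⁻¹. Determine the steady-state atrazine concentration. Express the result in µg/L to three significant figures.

0.557 µg/L

Outflow Q = 40.5 m³/s × 3.156e+07 s/yr = 1.278e+09 m³/yr.
Steady-state CSTR mass balance: W = Q·C + k·V·C, so C = W/(Q + kV).
Q + kV = 1.278e+09 + 12·401000 = 1.283e+09 m³/yr.
C = 715/1.283e+09 = 5.573e-07 kg/m³ = 0.0005573 mg/L = 0.5573 µg/L.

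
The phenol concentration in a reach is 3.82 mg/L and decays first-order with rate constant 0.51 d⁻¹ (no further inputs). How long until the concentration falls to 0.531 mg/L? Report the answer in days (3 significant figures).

3.87 d

t = ln(C₀/C)/k = ln(3.82/0.531)/0.51 = 1.973/0.51 = 3.869 d.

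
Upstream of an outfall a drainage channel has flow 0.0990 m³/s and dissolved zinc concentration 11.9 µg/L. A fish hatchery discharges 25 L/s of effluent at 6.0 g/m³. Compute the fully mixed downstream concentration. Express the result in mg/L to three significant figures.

1.22 mg/L

25 L/s = 0.025 m³/s.
11.9 µg/L = 0.0119 mg/L.
Conservation of mass across the mixing zone: C = (0.025·6 + 0.099·0.0119) / (0.025 + 0.099) = 0.1512/0.124 = 1.219 mg/L.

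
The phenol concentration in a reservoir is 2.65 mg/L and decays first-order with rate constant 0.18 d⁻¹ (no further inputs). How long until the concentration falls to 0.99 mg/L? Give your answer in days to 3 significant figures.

t = ln(C₀/C)/k = ln(2.65/0.99)/0.18 = 0.9846/0.18 = 5.47 d.

5.47 d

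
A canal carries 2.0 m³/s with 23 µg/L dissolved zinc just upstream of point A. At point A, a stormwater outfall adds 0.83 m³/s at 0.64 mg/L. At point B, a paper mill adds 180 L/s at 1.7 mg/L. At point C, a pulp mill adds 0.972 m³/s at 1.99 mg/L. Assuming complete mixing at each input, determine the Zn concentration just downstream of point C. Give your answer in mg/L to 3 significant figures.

0.708 mg/L

23 µg/L = 0.023 mg/L.
After input A: C = (2·0.023 + 0.83·0.64) / 2.83 = 0.204 mg/L.
180 L/s = 0.18 m³/s.
After input B: C = (2.83·0.204 + 0.18·1.7) / 3.01 = 0.2934 mg/L.
After input C: C = (3.01·0.2934 + 0.972·1.99) / 3.982 = 0.7076 mg/L.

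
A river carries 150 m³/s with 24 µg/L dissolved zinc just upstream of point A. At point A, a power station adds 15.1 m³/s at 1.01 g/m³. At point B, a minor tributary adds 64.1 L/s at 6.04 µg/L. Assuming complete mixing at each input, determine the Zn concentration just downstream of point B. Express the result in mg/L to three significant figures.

24 µg/L = 0.024 mg/L.
After input A: C = (150·0.024 + 15.1·1.01) / 165.1 = 0.1142 mg/L.
64.1 L/s = 0.0641 m³/s.
6.04 µg/L = 0.00604 mg/L.
After input B: C = (165.1·0.1142 + 0.0641·0.00604) / 165.2 = 0.1141 mg/L.

0.114 mg/L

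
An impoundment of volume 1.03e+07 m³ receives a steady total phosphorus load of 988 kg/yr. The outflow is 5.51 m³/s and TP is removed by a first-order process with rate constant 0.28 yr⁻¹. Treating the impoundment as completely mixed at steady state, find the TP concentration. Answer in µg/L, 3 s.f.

Outflow Q = 5.51 m³/s × 3.156e+07 s/yr = 1.739e+08 m³/yr.
Steady-state CSTR mass balance: W = Q·C + k·V·C, so C = W/(Q + kV).
Q + kV = 1.739e+08 + 0.28·1.03e+07 = 1.768e+08 m³/yr.
C = 988/1.768e+08 = 5.589e-06 kg/m³ = 0.005589 mg/L = 5.589 µg/L.

5.59 µg/L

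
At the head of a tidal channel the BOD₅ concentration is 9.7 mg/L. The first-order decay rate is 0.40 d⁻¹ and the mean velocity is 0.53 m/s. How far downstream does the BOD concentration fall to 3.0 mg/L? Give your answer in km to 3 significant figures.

From C = C₀·e^(−kt), t = ln(C₀/C)/k = ln(9.7/3.0)/0.40 = 1.174/0.40 = 2.934 d.
Distance = v·t = 0.53 m/s × 2.535e+05 s = 1.343e+05 m = 134.3 km.

134 km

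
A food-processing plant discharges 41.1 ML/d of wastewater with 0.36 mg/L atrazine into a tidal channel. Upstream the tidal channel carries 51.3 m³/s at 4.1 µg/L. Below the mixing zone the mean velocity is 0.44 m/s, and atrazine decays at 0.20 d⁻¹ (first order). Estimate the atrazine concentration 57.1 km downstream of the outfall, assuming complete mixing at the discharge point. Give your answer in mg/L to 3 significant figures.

0.00546 mg/L

41.1 ML/d = 0.4757 m³/s.
4.1 µg/L = 0.0041 mg/L.
After complete mixing, C₀ = (0.4757·0.36 + 51.3·0.0041) / 51.78 = 0.00737 mg/L.
Travel time t = 5.71e+04 m / 0.44 m/s = 1.298e+05 s = 1.502 d.
C = 0.00737·exp(−0.20·1.502) = 0.00737·0.7405 = 0.005458 mg/L.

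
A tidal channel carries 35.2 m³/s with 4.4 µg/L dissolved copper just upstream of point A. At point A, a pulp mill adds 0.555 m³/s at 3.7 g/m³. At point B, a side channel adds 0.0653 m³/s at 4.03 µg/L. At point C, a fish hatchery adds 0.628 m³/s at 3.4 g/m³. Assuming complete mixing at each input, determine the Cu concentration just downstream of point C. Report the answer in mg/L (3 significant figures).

4.4 µg/L = 0.0044 mg/L.
After input A: C = (35.2·0.0044 + 0.555·3.7) / 35.76 = 0.06176 mg/L.
4.03 µg/L = 0.00403 mg/L.
After input B: C = (35.76·0.06176 + 0.0653·0.00403) / 35.82 = 0.06166 mg/L.
After input C: C = (35.82·0.06166 + 0.628·3.4) / 36.45 = 0.1192 mg/L.

0.119 mg/L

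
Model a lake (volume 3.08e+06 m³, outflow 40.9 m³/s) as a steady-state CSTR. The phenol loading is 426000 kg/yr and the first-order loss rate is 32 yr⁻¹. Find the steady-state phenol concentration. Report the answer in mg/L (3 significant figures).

0.307 mg/L

Outflow Q = 40.9 m³/s × 3.156e+07 s/yr = 1.291e+09 m³/yr.
Steady-state CSTR mass balance: W = Q·C + k·V·C, so C = W/(Q + kV).
Q + kV = 1.291e+09 + 32·3.08e+06 = 1.389e+09 m³/yr.
C = 426000/1.389e+09 = 0.0003066 kg/m³ = 0.3066 mg/L.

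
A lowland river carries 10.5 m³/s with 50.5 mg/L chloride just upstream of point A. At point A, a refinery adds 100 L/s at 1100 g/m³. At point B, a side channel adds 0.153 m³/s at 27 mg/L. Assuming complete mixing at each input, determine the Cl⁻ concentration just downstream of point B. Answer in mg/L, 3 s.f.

59.9 mg/L

100 L/s = 0.1 m³/s.
After input A: C = (10.5·50.5 + 0.1·1100) / 10.6 = 60.4 mg/L.
After input B: C = (10.6·60.4 + 0.153·27) / 10.75 = 59.93 mg/L.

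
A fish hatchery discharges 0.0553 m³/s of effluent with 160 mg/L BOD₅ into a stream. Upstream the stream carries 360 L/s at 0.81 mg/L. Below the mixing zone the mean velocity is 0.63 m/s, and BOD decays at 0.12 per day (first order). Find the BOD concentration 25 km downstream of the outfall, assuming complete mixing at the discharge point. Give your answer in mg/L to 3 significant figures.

360 L/s = 0.36 m³/s.
After complete mixing, C₀ = (0.0553·160 + 0.36·0.81) / 0.4153 = 22.01 mg/L.
Travel time t = 2.5e+04 m / 0.63 m/s = 3.968e+04 s = 0.4593 d.
C = 22.01·exp(−0.12·0.4593) = 22.01·0.9464 = 20.83 mg/L.

20.8 mg/L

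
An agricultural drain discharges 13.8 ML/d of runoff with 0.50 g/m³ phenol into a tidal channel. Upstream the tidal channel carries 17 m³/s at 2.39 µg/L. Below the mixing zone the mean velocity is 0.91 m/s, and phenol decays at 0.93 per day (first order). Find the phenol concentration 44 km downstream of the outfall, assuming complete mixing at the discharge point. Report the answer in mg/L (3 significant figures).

13.8 ML/d = 0.1597 m³/s.
2.39 µg/L = 0.00239 mg/L.
After complete mixing, C₀ = (0.1597·0.5 + 17·0.00239) / 17.16 = 0.007022 mg/L.
Travel time t = 4.4e+04 m / 0.91 m/s = 4.835e+04 s = 0.5596 d.
C = 0.007022·exp(−0.93·0.5596) = 0.007022·0.5943 = 0.004173 mg/L.

0.00417 mg/L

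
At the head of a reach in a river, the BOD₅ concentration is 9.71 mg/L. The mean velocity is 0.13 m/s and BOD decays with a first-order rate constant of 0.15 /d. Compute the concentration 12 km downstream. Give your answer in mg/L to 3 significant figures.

8.27 mg/L

Travel time t = 12 km / 0.13 m/s = 1.2e+04/0.13 = 9.231e+04 s = 1.068 d.
First-order decay: C = 9.71·exp(−0.15·1.068) = 9.71·0.8519 = 8.272 mg/L.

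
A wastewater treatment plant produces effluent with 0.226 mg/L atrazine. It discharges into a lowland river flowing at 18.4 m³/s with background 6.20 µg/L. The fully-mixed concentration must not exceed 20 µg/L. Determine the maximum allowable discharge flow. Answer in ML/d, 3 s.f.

6.20 µg/L = 0.0062 mg/L.
20 µg/L = 0.02 mg/L.
Mass balance at complete mixing: C_std·(Q_w + Q_r) = Q_w·C_e + Q_r·C_b.
Rearranging, Q_w = Q_r·(C_std − C_b)/(C_e − C_std) = 18.4·(0.02 − 0.0062) / (0.226 − 0.02) = 1.233 m³/s.
= 106.5 ML/d.

106 ML/d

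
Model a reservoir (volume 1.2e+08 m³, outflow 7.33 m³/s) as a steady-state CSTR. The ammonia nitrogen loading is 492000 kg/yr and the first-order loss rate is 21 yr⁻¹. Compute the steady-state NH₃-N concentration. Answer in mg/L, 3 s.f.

0.179 mg/L

Outflow Q = 7.33 m³/s × 3.156e+07 s/yr = 2.313e+08 m³/yr.
Steady-state CSTR mass balance: W = Q·C + k·V·C, so C = W/(Q + kV).
Q + kV = 2.313e+08 + 21·1.2e+08 = 2.751e+09 m³/yr.
C = 492000/2.751e+09 = 0.0001788 kg/m³ = 0.1788 mg/L.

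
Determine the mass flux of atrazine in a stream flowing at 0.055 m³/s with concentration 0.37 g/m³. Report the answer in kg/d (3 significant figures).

1.76 kg/d

Mass flux = Q·C = 0.055 m³/s × 0.37 g/m³ = 0.02035 g/s.
= 0.02035 g/s × 86.4 = 1.758 kg/d.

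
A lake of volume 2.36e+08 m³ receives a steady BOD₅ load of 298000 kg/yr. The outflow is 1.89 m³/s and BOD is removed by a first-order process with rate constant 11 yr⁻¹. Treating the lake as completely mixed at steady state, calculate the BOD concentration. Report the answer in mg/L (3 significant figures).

0.112 mg/L

Outflow Q = 1.89 m³/s × 3.156e+07 s/yr = 5.964e+07 m³/yr.
Steady-state CSTR mass balance: W = Q·C + k·V·C, so C = W/(Q + kV).
Q + kV = 5.964e+07 + 11·2.36e+08 = 2.656e+09 m³/yr.
C = 298000/2.656e+09 = 0.0001122 kg/m³ = 0.1122 mg/L.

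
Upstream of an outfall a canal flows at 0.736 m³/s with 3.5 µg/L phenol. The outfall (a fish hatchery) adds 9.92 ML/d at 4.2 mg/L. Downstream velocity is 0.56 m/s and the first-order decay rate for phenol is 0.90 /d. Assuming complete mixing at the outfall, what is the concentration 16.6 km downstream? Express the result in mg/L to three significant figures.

9.92 ML/d = 0.1148 m³/s.
3.5 µg/L = 0.0035 mg/L.
After complete mixing, C₀ = (0.1148·4.2 + 0.736·0.0035) / 0.8508 = 0.5698 mg/L.
Travel time t = 1.66e+04 m / 0.56 m/s = 2.964e+04 s = 0.3431 d.
C = 0.5698·exp(−0.90·0.3431) = 0.5698·0.7343 = 0.4184 mg/L.

0.418 mg/L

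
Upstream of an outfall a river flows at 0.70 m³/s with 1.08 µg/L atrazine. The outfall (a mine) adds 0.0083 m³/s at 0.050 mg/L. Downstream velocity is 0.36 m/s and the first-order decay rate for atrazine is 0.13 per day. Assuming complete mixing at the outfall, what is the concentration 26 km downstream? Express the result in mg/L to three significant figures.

0.00148 mg/L

1.08 µg/L = 0.00108 mg/L.
After complete mixing, C₀ = (0.0083·0.05 + 0.7·0.00108) / 0.7083 = 0.001653 mg/L.
Travel time t = 2.6e+04 m / 0.36 m/s = 7.222e+04 s = 0.8359 d.
C = 0.001653·exp(−0.13·0.8359) = 0.001653·0.897 = 0.001483 mg/L.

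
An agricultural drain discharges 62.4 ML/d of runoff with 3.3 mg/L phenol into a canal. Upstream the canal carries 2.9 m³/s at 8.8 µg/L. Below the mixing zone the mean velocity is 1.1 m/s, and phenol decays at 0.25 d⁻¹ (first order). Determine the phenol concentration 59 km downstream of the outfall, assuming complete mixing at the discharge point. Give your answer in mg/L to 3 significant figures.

62.4 ML/d = 0.7222 m³/s.
8.8 µg/L = 0.0088 mg/L.
After complete mixing, C₀ = (0.7222·3.3 + 2.9·0.0088) / 3.622 = 0.665 mg/L.
Travel time t = 5.9e+04 m / 1.1 m/s = 5.364e+04 s = 0.6208 d.
C = 0.665·exp(−0.25·0.6208) = 0.665·0.8562 = 0.5694 mg/L.

0.569 mg/L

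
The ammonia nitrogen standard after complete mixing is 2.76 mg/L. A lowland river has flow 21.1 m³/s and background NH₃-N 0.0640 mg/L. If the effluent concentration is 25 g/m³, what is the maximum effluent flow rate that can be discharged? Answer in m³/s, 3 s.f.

Mass balance at complete mixing: C_std·(Q_w + Q_r) = Q_w·C_e + Q_r·C_b.
Rearranging, Q_w = Q_r·(C_std − C_b)/(C_e − C_std) = 21.1·(2.76 − 0.064) / (25 − 2.76) = 2.558 m³/s.

2.56 m³/s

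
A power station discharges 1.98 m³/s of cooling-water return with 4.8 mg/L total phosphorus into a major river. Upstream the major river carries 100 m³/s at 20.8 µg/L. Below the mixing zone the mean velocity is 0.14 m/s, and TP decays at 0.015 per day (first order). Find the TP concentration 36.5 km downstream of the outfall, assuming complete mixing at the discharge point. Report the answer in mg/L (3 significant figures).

20.8 µg/L = 0.0208 mg/L.
After complete mixing, C₀ = (1.98·4.8 + 100·0.0208) / 102 = 0.1136 mg/L.
Travel time t = 3.65e+04 m / 0.14 m/s = 2.607e+05 s = 3.018 d.
C = 0.1136·exp(−0.015·3.018) = 0.1136·0.9557 = 0.1086 mg/L.

0.109 mg/L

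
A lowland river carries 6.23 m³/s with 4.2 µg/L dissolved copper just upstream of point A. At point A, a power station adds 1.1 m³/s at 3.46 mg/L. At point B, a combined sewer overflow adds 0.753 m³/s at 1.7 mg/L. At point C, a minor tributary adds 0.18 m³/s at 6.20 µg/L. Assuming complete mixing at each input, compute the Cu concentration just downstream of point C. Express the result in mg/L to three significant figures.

4.2 µg/L = 0.0042 mg/L.
After input A: C = (6.23·0.0042 + 1.1·3.46) / 7.33 = 0.5228 mg/L.
After input B: C = (7.33·0.5228 + 0.753·1.7) / 8.083 = 0.6325 mg/L.
6.20 µg/L = 0.0062 mg/L.
After input C: C = (8.083·0.6325 + 0.18·0.0062) / 8.263 = 0.6188 mg/L.

0.619 mg/L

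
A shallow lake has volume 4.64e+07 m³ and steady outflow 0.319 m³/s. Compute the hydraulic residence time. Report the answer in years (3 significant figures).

Q = 0.319 m³/s × 3.156e+07 s/yr = 1.007e+07 m³/yr.
Hydraulic residence time τ = V/Q = 4.64e+07/1.007e+07 = 4.609 yr.

4.61 yr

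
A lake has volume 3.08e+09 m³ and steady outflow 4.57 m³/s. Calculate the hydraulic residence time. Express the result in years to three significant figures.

Q = 4.57 m³/s × 3.156e+07 s/yr = 1.442e+08 m³/yr.
Hydraulic residence time τ = V/Q = 3.08e+09/1.442e+08 = 21.36 yr.

21.4 yr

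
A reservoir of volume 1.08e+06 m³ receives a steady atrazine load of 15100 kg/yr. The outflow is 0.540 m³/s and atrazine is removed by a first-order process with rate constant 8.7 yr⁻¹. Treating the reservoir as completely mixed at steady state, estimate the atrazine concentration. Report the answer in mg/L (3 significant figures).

0.571 mg/L

Outflow Q = 0.540 m³/s × 3.156e+07 s/yr = 1.704e+07 m³/yr.
Steady-state CSTR mass balance: W = Q·C + k·V·C, so C = W/(Q + kV).
Q + kV = 1.704e+07 + 8.7·1.08e+06 = 2.644e+07 m³/yr.
C = 15100/2.644e+07 = 0.0005712 kg/m³ = 0.5712 mg/L.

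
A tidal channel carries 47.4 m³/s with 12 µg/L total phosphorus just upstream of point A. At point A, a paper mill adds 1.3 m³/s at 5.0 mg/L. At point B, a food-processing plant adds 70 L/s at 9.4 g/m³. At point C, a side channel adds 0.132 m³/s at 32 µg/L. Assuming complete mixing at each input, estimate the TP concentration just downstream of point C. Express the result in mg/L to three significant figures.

12 µg/L = 0.012 mg/L.
After input A: C = (47.4·0.012 + 1.3·5) / 48.7 = 0.1451 mg/L.
70 L/s = 0.07 m³/s.
After input B: C = (48.7·0.1451 + 0.07·9.4) / 48.77 = 0.1584 mg/L.
32 µg/L = 0.032 mg/L.
After input C: C = (48.77·0.1584 + 0.132·0.032) / 48.9 = 0.1581 mg/L.

0.158 mg/L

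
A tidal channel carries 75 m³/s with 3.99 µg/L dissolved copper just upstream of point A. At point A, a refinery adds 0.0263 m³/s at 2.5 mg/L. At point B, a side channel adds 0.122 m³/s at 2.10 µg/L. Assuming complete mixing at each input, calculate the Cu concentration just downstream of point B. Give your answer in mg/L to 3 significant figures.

3.99 µg/L = 0.00399 mg/L.
After input A: C = (75·0.00399 + 0.0263·2.5) / 75.03 = 0.004865 mg/L.
2.10 µg/L = 0.0021 mg/L.
After input B: C = (75.03·0.004865 + 0.122·0.0021) / 75.15 = 0.00486 mg/L.

0.00486 mg/L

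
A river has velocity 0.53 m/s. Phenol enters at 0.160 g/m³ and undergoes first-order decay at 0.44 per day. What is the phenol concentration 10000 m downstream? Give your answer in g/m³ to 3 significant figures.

Travel time t = 10000 m / 0.53 m/s = 1e+04/0.53 = 1.887e+04 s = 0.2184 d.
First-order decay: C = 0.160·exp(−0.44·0.2184) = 0.160·0.9084 = 0.1453 g/m³.

0.145 g/m³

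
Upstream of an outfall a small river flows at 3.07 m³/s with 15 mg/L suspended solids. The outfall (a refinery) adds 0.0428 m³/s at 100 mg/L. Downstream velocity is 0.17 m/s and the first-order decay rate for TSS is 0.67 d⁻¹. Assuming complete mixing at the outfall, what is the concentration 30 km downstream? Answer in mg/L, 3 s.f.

After complete mixing, C₀ = (0.0428·100 + 3.07·15) / 3.113 = 16.17 mg/L.
Travel time t = 3e+04 m / 0.17 m/s = 1.765e+05 s = 2.042 d.
C = 16.17·exp(−0.67·2.042) = 16.17·0.2545 = 4.115 mg/L.

4.11 mg/L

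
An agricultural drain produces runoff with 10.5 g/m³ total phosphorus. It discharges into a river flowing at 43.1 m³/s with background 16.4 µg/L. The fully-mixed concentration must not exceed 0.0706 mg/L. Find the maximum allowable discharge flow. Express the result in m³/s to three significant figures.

0.224 m³/s

16.4 µg/L = 0.0164 mg/L.
Mass balance at complete mixing: C_std·(Q_w + Q_r) = Q_w·C_e + Q_r·C_b.
Rearranging, Q_w = Q_r·(C_std − C_b)/(C_e − C_std) = 43.1·(0.0706 − 0.0164) / (10.5 − 0.0706) = 0.224 m³/s.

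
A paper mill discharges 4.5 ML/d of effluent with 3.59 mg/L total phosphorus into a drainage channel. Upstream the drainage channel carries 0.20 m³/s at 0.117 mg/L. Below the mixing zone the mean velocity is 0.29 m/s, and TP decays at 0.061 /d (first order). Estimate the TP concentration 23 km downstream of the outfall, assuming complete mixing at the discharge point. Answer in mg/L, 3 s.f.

0.789 mg/L

4.5 ML/d = 0.05208 m³/s.
After complete mixing, C₀ = (0.05208·3.59 + 0.2·0.117) / 0.2521 = 0.8346 mg/L.
Travel time t = 2.3e+04 m / 0.29 m/s = 7.931e+04 s = 0.9179 d.
C = 0.8346·exp(−0.061·0.9179) = 0.8346·0.9455 = 0.7891 mg/L.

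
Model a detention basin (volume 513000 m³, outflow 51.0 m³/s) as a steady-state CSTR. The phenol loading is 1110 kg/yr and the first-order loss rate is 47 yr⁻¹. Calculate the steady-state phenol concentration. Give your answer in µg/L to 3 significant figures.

0.680 µg/L

Outflow Q = 51.0 m³/s × 3.156e+07 s/yr = 1.609e+09 m³/yr.
Steady-state CSTR mass balance: W = Q·C + k·V·C, so C = W/(Q + kV).
Q + kV = 1.609e+09 + 47·513000 = 1.634e+09 m³/yr.
C = 1110/1.634e+09 = 6.795e-07 kg/m³ = 0.0006795 mg/L = 0.6795 µg/L.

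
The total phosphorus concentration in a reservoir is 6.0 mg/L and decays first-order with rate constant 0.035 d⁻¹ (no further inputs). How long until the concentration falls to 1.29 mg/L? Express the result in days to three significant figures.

t = ln(C₀/C)/k = ln(6.0/1.29)/0.035 = 1.537/0.035 = 43.92 d.

43.9 d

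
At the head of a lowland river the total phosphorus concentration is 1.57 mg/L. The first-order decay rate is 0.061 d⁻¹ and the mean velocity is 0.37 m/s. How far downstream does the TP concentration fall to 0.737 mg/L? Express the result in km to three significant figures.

396 km

From C = C₀·e^(−kt), t = ln(C₀/C)/k = ln(1.57/0.737)/0.061 = 0.7562/0.061 = 12.4 d.
Distance = v·t = 0.37 m/s × 1.071e+06 s = 3.963e+05 m = 396.3 km.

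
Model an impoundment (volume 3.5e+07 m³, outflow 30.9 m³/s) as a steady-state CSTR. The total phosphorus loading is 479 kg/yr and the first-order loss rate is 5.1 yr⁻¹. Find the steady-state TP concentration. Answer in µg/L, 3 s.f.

0.415 µg/L

Outflow Q = 30.9 m³/s × 3.156e+07 s/yr = 9.751e+08 m³/yr.
Steady-state CSTR mass balance: W = Q·C + k·V·C, so C = W/(Q + kV).
Q + kV = 9.751e+08 + 5.1·3.5e+07 = 1.154e+09 m³/yr.
C = 479/1.154e+09 = 4.152e-07 kg/m³ = 0.0004152 mg/L = 0.4152 µg/L.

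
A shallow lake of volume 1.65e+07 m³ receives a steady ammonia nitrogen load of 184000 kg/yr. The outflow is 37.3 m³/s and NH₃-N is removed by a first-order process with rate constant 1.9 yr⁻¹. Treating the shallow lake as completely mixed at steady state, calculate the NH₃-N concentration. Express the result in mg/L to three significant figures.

Outflow Q = 37.3 m³/s × 3.156e+07 s/yr = 1.177e+09 m³/yr.
Steady-state CSTR mass balance: W = Q·C + k·V·C, so C = W/(Q + kV).
Q + kV = 1.177e+09 + 1.9·1.65e+07 = 1.208e+09 m³/yr.
C = 184000/1.208e+09 = 0.0001523 kg/m³ = 0.1523 mg/L.

0.152 mg/L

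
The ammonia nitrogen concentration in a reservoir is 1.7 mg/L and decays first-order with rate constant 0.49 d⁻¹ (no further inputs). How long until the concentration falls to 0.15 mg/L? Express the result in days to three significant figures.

t = ln(C₀/C)/k = ln(1.7/0.15)/0.49 = 2.428/0.49 = 4.955 d.

4.95 d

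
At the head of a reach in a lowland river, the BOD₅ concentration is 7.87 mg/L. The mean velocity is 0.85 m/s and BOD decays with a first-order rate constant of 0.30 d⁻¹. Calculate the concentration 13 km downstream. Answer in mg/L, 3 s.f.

7.46 mg/L

Travel time t = 13 km / 0.85 m/s = 1.3e+04/0.85 = 1.529e+04 s = 0.177 d.
First-order decay: C = 7.87·exp(−0.30·0.177) = 7.87·0.9483 = 7.463 mg/L.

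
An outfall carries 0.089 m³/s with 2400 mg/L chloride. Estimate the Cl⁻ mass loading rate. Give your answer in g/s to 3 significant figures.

Mass flux = Q·C = 0.089 m³/s × 2400 g/m³ = 213.6 g/s.

214 g/s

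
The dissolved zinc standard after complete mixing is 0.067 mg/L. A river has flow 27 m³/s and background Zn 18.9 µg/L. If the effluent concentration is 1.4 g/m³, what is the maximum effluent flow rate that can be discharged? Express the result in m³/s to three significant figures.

0.974 m³/s

18.9 µg/L = 0.0189 mg/L.
Mass balance at complete mixing: C_std·(Q_w + Q_r) = Q_w·C_e + Q_r·C_b.
Rearranging, Q_w = Q_r·(C_std − C_b)/(C_e − C_std) = 27·(0.067 − 0.0189) / (1.4 − 0.067) = 0.9743 m³/s.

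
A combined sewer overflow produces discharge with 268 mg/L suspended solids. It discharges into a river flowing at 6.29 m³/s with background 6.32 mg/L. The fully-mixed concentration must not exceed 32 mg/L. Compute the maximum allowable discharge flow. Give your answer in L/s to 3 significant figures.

684 L/s

Mass balance at complete mixing: C_std·(Q_w + Q_r) = Q_w·C_e + Q_r·C_b.
Rearranging, Q_w = Q_r·(C_std − C_b)/(C_e − C_std) = 6.29·(32 − 6.32) / (268 − 32) = 0.6844 m³/s.
= 684.4 L/s.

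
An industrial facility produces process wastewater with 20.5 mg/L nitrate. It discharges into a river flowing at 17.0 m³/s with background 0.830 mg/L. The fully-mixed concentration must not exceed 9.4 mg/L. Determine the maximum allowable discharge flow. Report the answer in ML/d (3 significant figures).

Mass balance at complete mixing: C_std·(Q_w + Q_r) = Q_w·C_e + Q_r·C_b.
Rearranging, Q_w = Q_r·(C_std − C_b)/(C_e − C_std) = 17.0·(9.4 − 0.83) / (20.5 − 9.4) = 13.13 m³/s.
= 1134 ML/d.

1130 ML/d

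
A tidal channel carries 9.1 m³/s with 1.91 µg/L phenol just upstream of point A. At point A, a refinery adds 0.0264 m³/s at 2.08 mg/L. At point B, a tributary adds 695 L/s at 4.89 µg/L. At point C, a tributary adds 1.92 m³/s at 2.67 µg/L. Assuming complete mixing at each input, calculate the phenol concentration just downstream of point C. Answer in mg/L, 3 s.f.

0.00688 mg/L

1.91 µg/L = 0.00191 mg/L.
After input A: C = (9.1·0.00191 + 0.0264·2.08) / 9.126 = 0.007921 mg/L.
695 L/s = 0.695 m³/s.
4.89 µg/L = 0.00489 mg/L.
After input B: C = (9.126·0.007921 + 0.695·0.00489) / 9.821 = 0.007707 mg/L.
2.67 µg/L = 0.00267 mg/L.
After input C: C = (9.821·0.007707 + 1.92·0.00267) / 11.74 = 0.006883 mg/L.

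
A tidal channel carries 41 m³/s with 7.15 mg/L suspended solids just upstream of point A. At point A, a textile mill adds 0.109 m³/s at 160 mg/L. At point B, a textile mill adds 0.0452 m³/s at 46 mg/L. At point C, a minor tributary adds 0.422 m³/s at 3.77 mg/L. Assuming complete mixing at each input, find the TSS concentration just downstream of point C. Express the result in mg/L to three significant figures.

7.56 mg/L

After input A: C = (41·7.15 + 0.109·160) / 41.11 = 7.555 mg/L.
After input B: C = (41.11·7.555 + 0.0452·46) / 41.15 = 7.598 mg/L.
After input C: C = (41.15·7.598 + 0.422·3.77) / 41.58 = 7.559 mg/L.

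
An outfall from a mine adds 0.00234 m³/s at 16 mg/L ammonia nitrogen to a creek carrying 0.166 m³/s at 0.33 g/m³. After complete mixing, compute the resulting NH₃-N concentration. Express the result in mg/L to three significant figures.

By mass balance at complete mixing, C = (0.00234·16 + 0.166·0.33) / (0.00234 + 0.166) = 0.09222/0.1683 = 0.5478 mg/L.

0.548 mg/L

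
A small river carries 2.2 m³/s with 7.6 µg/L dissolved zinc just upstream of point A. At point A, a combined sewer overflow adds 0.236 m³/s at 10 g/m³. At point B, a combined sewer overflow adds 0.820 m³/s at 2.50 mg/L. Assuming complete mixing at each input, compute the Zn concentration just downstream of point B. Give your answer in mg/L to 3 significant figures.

1.36 mg/L

7.6 µg/L = 0.0076 mg/L.
After input A: C = (2.2·0.0076 + 0.236·10) / 2.436 = 0.9757 mg/L.
After input B: C = (2.436·0.9757 + 0.82·2.5) / 3.256 = 1.36 mg/L.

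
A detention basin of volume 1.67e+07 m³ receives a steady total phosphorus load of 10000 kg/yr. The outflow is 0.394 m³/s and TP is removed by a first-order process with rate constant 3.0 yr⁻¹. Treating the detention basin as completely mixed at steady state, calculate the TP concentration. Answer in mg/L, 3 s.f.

0.160 mg/L

Outflow Q = 0.394 m³/s × 3.156e+07 s/yr = 1.243e+07 m³/yr.
Steady-state CSTR mass balance: W = Q·C + k·V·C, so C = W/(Q + kV).
Q + kV = 1.243e+07 + 3.0·1.67e+07 = 6.253e+07 m³/yr.
C = 10000/6.253e+07 = 0.0001599 kg/m³ = 0.1599 mg/L.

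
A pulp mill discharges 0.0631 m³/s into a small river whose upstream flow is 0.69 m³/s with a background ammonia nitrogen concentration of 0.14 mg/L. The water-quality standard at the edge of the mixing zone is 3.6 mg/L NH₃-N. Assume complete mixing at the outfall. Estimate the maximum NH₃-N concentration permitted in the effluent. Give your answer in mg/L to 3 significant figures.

Mass balance: 3.6·0.7531 = 0.0631·Cₑ + 0.69·0.14.
Cₑ = (2.711 − 0.0966) / 0.0631 = 41.44 mg/L.

41.4 mg/L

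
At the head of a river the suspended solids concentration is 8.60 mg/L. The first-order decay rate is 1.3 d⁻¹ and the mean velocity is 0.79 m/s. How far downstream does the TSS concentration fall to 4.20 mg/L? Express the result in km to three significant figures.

37.6 km

From C = C₀·e^(−kt), t = ln(C₀/C)/k = ln(8.60/4.20)/1.3 = 0.7167/1.3 = 0.5513 d.
Distance = v·t = 0.79 m/s × 4.763e+04 s = 3.763e+04 m = 37.63 km.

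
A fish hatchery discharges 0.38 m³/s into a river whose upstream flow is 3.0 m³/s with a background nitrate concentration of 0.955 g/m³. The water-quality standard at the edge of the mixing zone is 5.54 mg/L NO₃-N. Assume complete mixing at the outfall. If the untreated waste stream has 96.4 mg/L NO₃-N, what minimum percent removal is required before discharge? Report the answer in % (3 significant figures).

Mass balance: 5.54·3.38 = 0.38·Cₑ + 3·0.955.
Cₑ = (18.73 − 2.865) / 0.38 = 41.74 mg/L.
Required removal = 1 − 41.74/96.4 = 56.7 %.

56.7 %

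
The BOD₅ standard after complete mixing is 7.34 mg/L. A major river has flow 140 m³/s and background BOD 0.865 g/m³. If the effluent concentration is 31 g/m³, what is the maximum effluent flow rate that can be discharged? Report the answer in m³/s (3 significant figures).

Mass balance at complete mixing: C_std·(Q_w + Q_r) = Q_w·C_e + Q_r·C_b.
Rearranging, Q_w = Q_r·(C_std − C_b)/(C_e − C_std) = 140·(7.34 − 0.865) / (31 − 7.34) = 38.31 m³/s.

38.3 m³/s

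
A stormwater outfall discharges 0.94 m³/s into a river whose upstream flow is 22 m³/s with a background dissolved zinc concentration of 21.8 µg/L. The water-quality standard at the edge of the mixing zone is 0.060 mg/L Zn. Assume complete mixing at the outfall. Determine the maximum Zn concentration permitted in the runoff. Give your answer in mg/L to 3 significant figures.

0.954 mg/L

21.8 µg/L = 0.0218 mg/L.
Mass balance: 0.06·22.94 = 0.94·Cₑ + 22·0.0218.
Cₑ = (1.376 − 0.4796) / 0.94 = 0.954 mg/L.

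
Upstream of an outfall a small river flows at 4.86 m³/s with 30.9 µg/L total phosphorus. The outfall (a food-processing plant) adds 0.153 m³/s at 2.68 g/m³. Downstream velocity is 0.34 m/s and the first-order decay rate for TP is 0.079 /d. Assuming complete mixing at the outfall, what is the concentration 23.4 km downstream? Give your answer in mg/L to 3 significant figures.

0.105 mg/L

30.9 µg/L = 0.0309 mg/L.
After complete mixing, C₀ = (0.153·2.68 + 4.86·0.0309) / 5.013 = 0.1118 mg/L.
Travel time t = 2.34e+04 m / 0.34 m/s = 6.882e+04 s = 0.7966 d.
C = 0.1118·exp(−0.079·0.7966) = 0.1118·0.939 = 0.1049 mg/L.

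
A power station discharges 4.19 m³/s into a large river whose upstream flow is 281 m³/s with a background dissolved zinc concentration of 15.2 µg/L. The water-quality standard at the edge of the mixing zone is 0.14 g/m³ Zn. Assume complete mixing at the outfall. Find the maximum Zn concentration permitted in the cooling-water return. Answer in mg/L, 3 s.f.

8.51 mg/L

15.2 µg/L = 0.0152 mg/L.
Mass balance: 0.14·285.2 = 4.19·Cₑ + 281·0.0152.
Cₑ = (39.93 − 4.271) / 4.19 = 8.51 mg/L.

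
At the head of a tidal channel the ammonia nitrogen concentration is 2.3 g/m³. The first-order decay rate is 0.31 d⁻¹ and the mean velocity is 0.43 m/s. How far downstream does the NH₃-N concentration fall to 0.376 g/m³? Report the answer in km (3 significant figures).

217 km

From C = C₀·e^(−kt), t = ln(C₀/C)/k = ln(2.3/0.376)/0.31 = 1.811/0.31 = 5.842 d.
Distance = v·t = 0.43 m/s × 5.048e+05 s = 2.17e+05 m = 217 km.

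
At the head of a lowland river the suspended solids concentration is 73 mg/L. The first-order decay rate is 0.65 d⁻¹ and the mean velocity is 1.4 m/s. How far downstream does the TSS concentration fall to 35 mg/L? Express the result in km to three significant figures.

137 km

From C = C₀·e^(−kt), t = ln(C₀/C)/k = ln(73/35)/0.65 = 0.7351/0.65 = 1.131 d.
Distance = v·t = 1.4 m/s × 9.771e+04 s = 1.368e+05 m = 136.8 km.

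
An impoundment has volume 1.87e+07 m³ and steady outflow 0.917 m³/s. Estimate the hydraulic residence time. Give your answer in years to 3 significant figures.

0.646 yr

Q = 0.917 m³/s × 3.156e+07 s/yr = 2.894e+07 m³/yr.
Hydraulic residence time τ = V/Q = 1.87e+07/2.894e+07 = 0.6462 yr.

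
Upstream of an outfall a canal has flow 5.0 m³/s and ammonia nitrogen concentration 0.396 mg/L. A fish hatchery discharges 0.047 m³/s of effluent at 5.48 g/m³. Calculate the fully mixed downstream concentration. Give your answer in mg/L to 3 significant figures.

0.443 mg/L

Flow-weighted mixing gives C = (0.047·5.48 + 5·0.396) / (0.047 + 5) = 2.238/5.047 = 0.4433 mg/L.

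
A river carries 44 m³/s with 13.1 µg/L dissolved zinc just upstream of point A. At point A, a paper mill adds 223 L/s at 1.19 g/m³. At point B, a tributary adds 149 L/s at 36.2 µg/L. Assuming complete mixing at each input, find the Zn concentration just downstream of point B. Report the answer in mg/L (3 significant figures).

0.0191 mg/L

13.1 µg/L = 0.0131 mg/L.
223 L/s = 0.223 m³/s.
After input A: C = (44·0.0131 + 0.223·1.19) / 44.22 = 0.01903 mg/L.
149 L/s = 0.149 m³/s.
36.2 µg/L = 0.0362 mg/L.
After input B: C = (44.22·0.01903 + 0.149·0.0362) / 44.37 = 0.01909 mg/L.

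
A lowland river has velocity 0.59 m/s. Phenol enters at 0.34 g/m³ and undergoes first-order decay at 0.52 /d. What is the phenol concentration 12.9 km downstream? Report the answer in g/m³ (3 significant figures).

0.298 g/m³

Travel time t = 12.9 km / 0.59 m/s = 1.29e+04/0.59 = 2.186e+04 s = 0.2531 d.
First-order decay: C = 0.34·exp(−0.52·0.2531) = 0.34·0.8767 = 0.2981 g/m³.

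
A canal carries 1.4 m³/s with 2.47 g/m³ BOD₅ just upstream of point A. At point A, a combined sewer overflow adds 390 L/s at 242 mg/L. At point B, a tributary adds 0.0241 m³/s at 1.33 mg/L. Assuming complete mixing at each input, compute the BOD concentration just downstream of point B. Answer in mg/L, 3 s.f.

390 L/s = 0.39 m³/s.
After input A: C = (1.4·2.47 + 0.39·242) / 1.79 = 54.66 mg/L.
After input B: C = (1.79·54.66 + 0.0241·1.33) / 1.814 = 53.95 mg/L.

53.9 mg/L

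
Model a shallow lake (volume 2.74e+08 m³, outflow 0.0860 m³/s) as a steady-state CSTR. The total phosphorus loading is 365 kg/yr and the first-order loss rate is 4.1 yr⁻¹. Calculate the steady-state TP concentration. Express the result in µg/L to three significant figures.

Outflow Q = 0.0860 m³/s × 3.156e+07 s/yr = 2.714e+06 m³/yr.
Steady-state CSTR mass balance: W = Q·C + k·V·C, so C = W/(Q + kV).
Q + kV = 2.714e+06 + 4.1·2.74e+08 = 1.126e+09 m³/yr.
C = 365/1.126e+09 = 3.241e-07 kg/m³ = 0.0003241 mg/L = 0.3241 µg/L.

0.324 µg/L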